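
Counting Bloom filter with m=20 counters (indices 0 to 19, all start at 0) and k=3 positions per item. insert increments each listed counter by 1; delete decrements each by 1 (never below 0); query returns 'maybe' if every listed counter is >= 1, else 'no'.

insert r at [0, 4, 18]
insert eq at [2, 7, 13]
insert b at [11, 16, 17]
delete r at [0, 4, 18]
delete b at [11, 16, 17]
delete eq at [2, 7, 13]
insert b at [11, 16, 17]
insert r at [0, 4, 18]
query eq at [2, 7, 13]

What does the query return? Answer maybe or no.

Step 1: insert r at [0, 4, 18] -> counters=[1,0,0,0,1,0,0,0,0,0,0,0,0,0,0,0,0,0,1,0]
Step 2: insert eq at [2, 7, 13] -> counters=[1,0,1,0,1,0,0,1,0,0,0,0,0,1,0,0,0,0,1,0]
Step 3: insert b at [11, 16, 17] -> counters=[1,0,1,0,1,0,0,1,0,0,0,1,0,1,0,0,1,1,1,0]
Step 4: delete r at [0, 4, 18] -> counters=[0,0,1,0,0,0,0,1,0,0,0,1,0,1,0,0,1,1,0,0]
Step 5: delete b at [11, 16, 17] -> counters=[0,0,1,0,0,0,0,1,0,0,0,0,0,1,0,0,0,0,0,0]
Step 6: delete eq at [2, 7, 13] -> counters=[0,0,0,0,0,0,0,0,0,0,0,0,0,0,0,0,0,0,0,0]
Step 7: insert b at [11, 16, 17] -> counters=[0,0,0,0,0,0,0,0,0,0,0,1,0,0,0,0,1,1,0,0]
Step 8: insert r at [0, 4, 18] -> counters=[1,0,0,0,1,0,0,0,0,0,0,1,0,0,0,0,1,1,1,0]
Query eq: check counters[2]=0 counters[7]=0 counters[13]=0 -> no

Answer: no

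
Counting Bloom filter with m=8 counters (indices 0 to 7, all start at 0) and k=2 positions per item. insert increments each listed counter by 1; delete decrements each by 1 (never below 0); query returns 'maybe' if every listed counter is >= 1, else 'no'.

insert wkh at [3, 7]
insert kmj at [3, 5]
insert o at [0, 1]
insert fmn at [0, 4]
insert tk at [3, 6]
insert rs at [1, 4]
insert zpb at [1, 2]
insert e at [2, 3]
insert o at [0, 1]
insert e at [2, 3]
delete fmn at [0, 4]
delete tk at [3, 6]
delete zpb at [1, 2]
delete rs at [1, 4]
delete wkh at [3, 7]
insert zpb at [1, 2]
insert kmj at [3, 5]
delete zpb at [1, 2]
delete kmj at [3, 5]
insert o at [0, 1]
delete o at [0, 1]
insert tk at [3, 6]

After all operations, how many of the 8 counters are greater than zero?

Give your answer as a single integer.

Step 1: insert wkh at [3, 7] -> counters=[0,0,0,1,0,0,0,1]
Step 2: insert kmj at [3, 5] -> counters=[0,0,0,2,0,1,0,1]
Step 3: insert o at [0, 1] -> counters=[1,1,0,2,0,1,0,1]
Step 4: insert fmn at [0, 4] -> counters=[2,1,0,2,1,1,0,1]
Step 5: insert tk at [3, 6] -> counters=[2,1,0,3,1,1,1,1]
Step 6: insert rs at [1, 4] -> counters=[2,2,0,3,2,1,1,1]
Step 7: insert zpb at [1, 2] -> counters=[2,3,1,3,2,1,1,1]
Step 8: insert e at [2, 3] -> counters=[2,3,2,4,2,1,1,1]
Step 9: insert o at [0, 1] -> counters=[3,4,2,4,2,1,1,1]
Step 10: insert e at [2, 3] -> counters=[3,4,3,5,2,1,1,1]
Step 11: delete fmn at [0, 4] -> counters=[2,4,3,5,1,1,1,1]
Step 12: delete tk at [3, 6] -> counters=[2,4,3,4,1,1,0,1]
Step 13: delete zpb at [1, 2] -> counters=[2,3,2,4,1,1,0,1]
Step 14: delete rs at [1, 4] -> counters=[2,2,2,4,0,1,0,1]
Step 15: delete wkh at [3, 7] -> counters=[2,2,2,3,0,1,0,0]
Step 16: insert zpb at [1, 2] -> counters=[2,3,3,3,0,1,0,0]
Step 17: insert kmj at [3, 5] -> counters=[2,3,3,4,0,2,0,0]
Step 18: delete zpb at [1, 2] -> counters=[2,2,2,4,0,2,0,0]
Step 19: delete kmj at [3, 5] -> counters=[2,2,2,3,0,1,0,0]
Step 20: insert o at [0, 1] -> counters=[3,3,2,3,0,1,0,0]
Step 21: delete o at [0, 1] -> counters=[2,2,2,3,0,1,0,0]
Step 22: insert tk at [3, 6] -> counters=[2,2,2,4,0,1,1,0]
Final counters=[2,2,2,4,0,1,1,0] -> 6 nonzero

Answer: 6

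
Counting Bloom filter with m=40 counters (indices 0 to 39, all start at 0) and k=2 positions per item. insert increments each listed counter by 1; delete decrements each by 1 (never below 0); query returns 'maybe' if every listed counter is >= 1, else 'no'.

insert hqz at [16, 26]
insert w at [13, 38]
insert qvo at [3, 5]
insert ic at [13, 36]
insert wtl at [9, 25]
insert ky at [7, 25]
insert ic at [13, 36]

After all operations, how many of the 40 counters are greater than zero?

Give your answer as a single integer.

Answer: 10

Derivation:
Step 1: insert hqz at [16, 26] -> counters=[0,0,0,0,0,0,0,0,0,0,0,0,0,0,0,0,1,0,0,0,0,0,0,0,0,0,1,0,0,0,0,0,0,0,0,0,0,0,0,0]
Step 2: insert w at [13, 38] -> counters=[0,0,0,0,0,0,0,0,0,0,0,0,0,1,0,0,1,0,0,0,0,0,0,0,0,0,1,0,0,0,0,0,0,0,0,0,0,0,1,0]
Step 3: insert qvo at [3, 5] -> counters=[0,0,0,1,0,1,0,0,0,0,0,0,0,1,0,0,1,0,0,0,0,0,0,0,0,0,1,0,0,0,0,0,0,0,0,0,0,0,1,0]
Step 4: insert ic at [13, 36] -> counters=[0,0,0,1,0,1,0,0,0,0,0,0,0,2,0,0,1,0,0,0,0,0,0,0,0,0,1,0,0,0,0,0,0,0,0,0,1,0,1,0]
Step 5: insert wtl at [9, 25] -> counters=[0,0,0,1,0,1,0,0,0,1,0,0,0,2,0,0,1,0,0,0,0,0,0,0,0,1,1,0,0,0,0,0,0,0,0,0,1,0,1,0]
Step 6: insert ky at [7, 25] -> counters=[0,0,0,1,0,1,0,1,0,1,0,0,0,2,0,0,1,0,0,0,0,0,0,0,0,2,1,0,0,0,0,0,0,0,0,0,1,0,1,0]
Step 7: insert ic at [13, 36] -> counters=[0,0,0,1,0,1,0,1,0,1,0,0,0,3,0,0,1,0,0,0,0,0,0,0,0,2,1,0,0,0,0,0,0,0,0,0,2,0,1,0]
Final counters=[0,0,0,1,0,1,0,1,0,1,0,0,0,3,0,0,1,0,0,0,0,0,0,0,0,2,1,0,0,0,0,0,0,0,0,0,2,0,1,0] -> 10 nonzero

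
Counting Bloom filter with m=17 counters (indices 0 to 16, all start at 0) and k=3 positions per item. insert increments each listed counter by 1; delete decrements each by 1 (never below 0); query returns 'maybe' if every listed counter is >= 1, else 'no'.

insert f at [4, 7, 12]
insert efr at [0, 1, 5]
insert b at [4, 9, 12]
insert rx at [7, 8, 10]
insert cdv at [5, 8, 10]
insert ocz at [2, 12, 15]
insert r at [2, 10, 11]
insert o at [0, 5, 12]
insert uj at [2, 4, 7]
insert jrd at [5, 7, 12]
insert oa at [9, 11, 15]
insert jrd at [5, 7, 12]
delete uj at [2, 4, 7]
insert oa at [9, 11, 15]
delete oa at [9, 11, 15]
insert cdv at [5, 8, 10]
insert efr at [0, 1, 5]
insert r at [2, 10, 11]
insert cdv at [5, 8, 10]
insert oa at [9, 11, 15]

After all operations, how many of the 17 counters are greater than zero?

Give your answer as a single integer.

Step 1: insert f at [4, 7, 12] -> counters=[0,0,0,0,1,0,0,1,0,0,0,0,1,0,0,0,0]
Step 2: insert efr at [0, 1, 5] -> counters=[1,1,0,0,1,1,0,1,0,0,0,0,1,0,0,0,0]
Step 3: insert b at [4, 9, 12] -> counters=[1,1,0,0,2,1,0,1,0,1,0,0,2,0,0,0,0]
Step 4: insert rx at [7, 8, 10] -> counters=[1,1,0,0,2,1,0,2,1,1,1,0,2,0,0,0,0]
Step 5: insert cdv at [5, 8, 10] -> counters=[1,1,0,0,2,2,0,2,2,1,2,0,2,0,0,0,0]
Step 6: insert ocz at [2, 12, 15] -> counters=[1,1,1,0,2,2,0,2,2,1,2,0,3,0,0,1,0]
Step 7: insert r at [2, 10, 11] -> counters=[1,1,2,0,2,2,0,2,2,1,3,1,3,0,0,1,0]
Step 8: insert o at [0, 5, 12] -> counters=[2,1,2,0,2,3,0,2,2,1,3,1,4,0,0,1,0]
Step 9: insert uj at [2, 4, 7] -> counters=[2,1,3,0,3,3,0,3,2,1,3,1,4,0,0,1,0]
Step 10: insert jrd at [5, 7, 12] -> counters=[2,1,3,0,3,4,0,4,2,1,3,1,5,0,0,1,0]
Step 11: insert oa at [9, 11, 15] -> counters=[2,1,3,0,3,4,0,4,2,2,3,2,5,0,0,2,0]
Step 12: insert jrd at [5, 7, 12] -> counters=[2,1,3,0,3,5,0,5,2,2,3,2,6,0,0,2,0]
Step 13: delete uj at [2, 4, 7] -> counters=[2,1,2,0,2,5,0,4,2,2,3,2,6,0,0,2,0]
Step 14: insert oa at [9, 11, 15] -> counters=[2,1,2,0,2,5,0,4,2,3,3,3,6,0,0,3,0]
Step 15: delete oa at [9, 11, 15] -> counters=[2,1,2,0,2,5,0,4,2,2,3,2,6,0,0,2,0]
Step 16: insert cdv at [5, 8, 10] -> counters=[2,1,2,0,2,6,0,4,3,2,4,2,6,0,0,2,0]
Step 17: insert efr at [0, 1, 5] -> counters=[3,2,2,0,2,7,0,4,3,2,4,2,6,0,0,2,0]
Step 18: insert r at [2, 10, 11] -> counters=[3,2,3,0,2,7,0,4,3,2,5,3,6,0,0,2,0]
Step 19: insert cdv at [5, 8, 10] -> counters=[3,2,3,0,2,8,0,4,4,2,6,3,6,0,0,2,0]
Step 20: insert oa at [9, 11, 15] -> counters=[3,2,3,0,2,8,0,4,4,3,6,4,6,0,0,3,0]
Final counters=[3,2,3,0,2,8,0,4,4,3,6,4,6,0,0,3,0] -> 12 nonzero

Answer: 12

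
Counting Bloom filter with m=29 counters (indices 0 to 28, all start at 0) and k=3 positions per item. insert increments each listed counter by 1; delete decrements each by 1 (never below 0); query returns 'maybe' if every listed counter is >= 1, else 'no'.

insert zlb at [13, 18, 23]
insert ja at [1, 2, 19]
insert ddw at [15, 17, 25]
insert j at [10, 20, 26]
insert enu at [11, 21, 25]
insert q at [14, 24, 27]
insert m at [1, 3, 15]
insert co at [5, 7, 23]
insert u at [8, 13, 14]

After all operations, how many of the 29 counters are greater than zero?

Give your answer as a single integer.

Answer: 21

Derivation:
Step 1: insert zlb at [13, 18, 23] -> counters=[0,0,0,0,0,0,0,0,0,0,0,0,0,1,0,0,0,0,1,0,0,0,0,1,0,0,0,0,0]
Step 2: insert ja at [1, 2, 19] -> counters=[0,1,1,0,0,0,0,0,0,0,0,0,0,1,0,0,0,0,1,1,0,0,0,1,0,0,0,0,0]
Step 3: insert ddw at [15, 17, 25] -> counters=[0,1,1,0,0,0,0,0,0,0,0,0,0,1,0,1,0,1,1,1,0,0,0,1,0,1,0,0,0]
Step 4: insert j at [10, 20, 26] -> counters=[0,1,1,0,0,0,0,0,0,0,1,0,0,1,0,1,0,1,1,1,1,0,0,1,0,1,1,0,0]
Step 5: insert enu at [11, 21, 25] -> counters=[0,1,1,0,0,0,0,0,0,0,1,1,0,1,0,1,0,1,1,1,1,1,0,1,0,2,1,0,0]
Step 6: insert q at [14, 24, 27] -> counters=[0,1,1,0,0,0,0,0,0,0,1,1,0,1,1,1,0,1,1,1,1,1,0,1,1,2,1,1,0]
Step 7: insert m at [1, 3, 15] -> counters=[0,2,1,1,0,0,0,0,0,0,1,1,0,1,1,2,0,1,1,1,1,1,0,1,1,2,1,1,0]
Step 8: insert co at [5, 7, 23] -> counters=[0,2,1,1,0,1,0,1,0,0,1,1,0,1,1,2,0,1,1,1,1,1,0,2,1,2,1,1,0]
Step 9: insert u at [8, 13, 14] -> counters=[0,2,1,1,0,1,0,1,1,0,1,1,0,2,2,2,0,1,1,1,1,1,0,2,1,2,1,1,0]
Final counters=[0,2,1,1,0,1,0,1,1,0,1,1,0,2,2,2,0,1,1,1,1,1,0,2,1,2,1,1,0] -> 21 nonzero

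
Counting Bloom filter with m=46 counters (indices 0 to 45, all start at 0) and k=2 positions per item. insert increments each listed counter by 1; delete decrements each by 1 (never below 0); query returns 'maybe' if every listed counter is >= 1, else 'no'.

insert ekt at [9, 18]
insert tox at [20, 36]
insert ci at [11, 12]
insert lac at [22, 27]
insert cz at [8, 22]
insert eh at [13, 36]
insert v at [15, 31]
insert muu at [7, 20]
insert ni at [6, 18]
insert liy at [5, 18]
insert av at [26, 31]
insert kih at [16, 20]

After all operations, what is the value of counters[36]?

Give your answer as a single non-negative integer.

Answer: 2

Derivation:
Step 1: insert ekt at [9, 18] -> counters=[0,0,0,0,0,0,0,0,0,1,0,0,0,0,0,0,0,0,1,0,0,0,0,0,0,0,0,0,0,0,0,0,0,0,0,0,0,0,0,0,0,0,0,0,0,0]
Step 2: insert tox at [20, 36] -> counters=[0,0,0,0,0,0,0,0,0,1,0,0,0,0,0,0,0,0,1,0,1,0,0,0,0,0,0,0,0,0,0,0,0,0,0,0,1,0,0,0,0,0,0,0,0,0]
Step 3: insert ci at [11, 12] -> counters=[0,0,0,0,0,0,0,0,0,1,0,1,1,0,0,0,0,0,1,0,1,0,0,0,0,0,0,0,0,0,0,0,0,0,0,0,1,0,0,0,0,0,0,0,0,0]
Step 4: insert lac at [22, 27] -> counters=[0,0,0,0,0,0,0,0,0,1,0,1,1,0,0,0,0,0,1,0,1,0,1,0,0,0,0,1,0,0,0,0,0,0,0,0,1,0,0,0,0,0,0,0,0,0]
Step 5: insert cz at [8, 22] -> counters=[0,0,0,0,0,0,0,0,1,1,0,1,1,0,0,0,0,0,1,0,1,0,2,0,0,0,0,1,0,0,0,0,0,0,0,0,1,0,0,0,0,0,0,0,0,0]
Step 6: insert eh at [13, 36] -> counters=[0,0,0,0,0,0,0,0,1,1,0,1,1,1,0,0,0,0,1,0,1,0,2,0,0,0,0,1,0,0,0,0,0,0,0,0,2,0,0,0,0,0,0,0,0,0]
Step 7: insert v at [15, 31] -> counters=[0,0,0,0,0,0,0,0,1,1,0,1,1,1,0,1,0,0,1,0,1,0,2,0,0,0,0,1,0,0,0,1,0,0,0,0,2,0,0,0,0,0,0,0,0,0]
Step 8: insert muu at [7, 20] -> counters=[0,0,0,0,0,0,0,1,1,1,0,1,1,1,0,1,0,0,1,0,2,0,2,0,0,0,0,1,0,0,0,1,0,0,0,0,2,0,0,0,0,0,0,0,0,0]
Step 9: insert ni at [6, 18] -> counters=[0,0,0,0,0,0,1,1,1,1,0,1,1,1,0,1,0,0,2,0,2,0,2,0,0,0,0,1,0,0,0,1,0,0,0,0,2,0,0,0,0,0,0,0,0,0]
Step 10: insert liy at [5, 18] -> counters=[0,0,0,0,0,1,1,1,1,1,0,1,1,1,0,1,0,0,3,0,2,0,2,0,0,0,0,1,0,0,0,1,0,0,0,0,2,0,0,0,0,0,0,0,0,0]
Step 11: insert av at [26, 31] -> counters=[0,0,0,0,0,1,1,1,1,1,0,1,1,1,0,1,0,0,3,0,2,0,2,0,0,0,1,1,0,0,0,2,0,0,0,0,2,0,0,0,0,0,0,0,0,0]
Step 12: insert kih at [16, 20] -> counters=[0,0,0,0,0,1,1,1,1,1,0,1,1,1,0,1,1,0,3,0,3,0,2,0,0,0,1,1,0,0,0,2,0,0,0,0,2,0,0,0,0,0,0,0,0,0]
Final counters=[0,0,0,0,0,1,1,1,1,1,0,1,1,1,0,1,1,0,3,0,3,0,2,0,0,0,1,1,0,0,0,2,0,0,0,0,2,0,0,0,0,0,0,0,0,0] -> counters[36]=2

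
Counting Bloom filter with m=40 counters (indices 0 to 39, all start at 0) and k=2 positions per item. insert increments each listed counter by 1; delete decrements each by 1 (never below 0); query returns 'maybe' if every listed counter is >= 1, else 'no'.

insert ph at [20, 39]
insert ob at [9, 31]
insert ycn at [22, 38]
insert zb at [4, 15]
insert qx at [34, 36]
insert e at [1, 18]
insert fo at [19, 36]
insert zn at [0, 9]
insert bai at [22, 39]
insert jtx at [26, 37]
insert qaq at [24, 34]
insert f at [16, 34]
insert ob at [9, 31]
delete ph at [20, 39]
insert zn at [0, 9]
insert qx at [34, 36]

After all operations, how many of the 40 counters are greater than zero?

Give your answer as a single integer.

Step 1: insert ph at [20, 39] -> counters=[0,0,0,0,0,0,0,0,0,0,0,0,0,0,0,0,0,0,0,0,1,0,0,0,0,0,0,0,0,0,0,0,0,0,0,0,0,0,0,1]
Step 2: insert ob at [9, 31] -> counters=[0,0,0,0,0,0,0,0,0,1,0,0,0,0,0,0,0,0,0,0,1,0,0,0,0,0,0,0,0,0,0,1,0,0,0,0,0,0,0,1]
Step 3: insert ycn at [22, 38] -> counters=[0,0,0,0,0,0,0,0,0,1,0,0,0,0,0,0,0,0,0,0,1,0,1,0,0,0,0,0,0,0,0,1,0,0,0,0,0,0,1,1]
Step 4: insert zb at [4, 15] -> counters=[0,0,0,0,1,0,0,0,0,1,0,0,0,0,0,1,0,0,0,0,1,0,1,0,0,0,0,0,0,0,0,1,0,0,0,0,0,0,1,1]
Step 5: insert qx at [34, 36] -> counters=[0,0,0,0,1,0,0,0,0,1,0,0,0,0,0,1,0,0,0,0,1,0,1,0,0,0,0,0,0,0,0,1,0,0,1,0,1,0,1,1]
Step 6: insert e at [1, 18] -> counters=[0,1,0,0,1,0,0,0,0,1,0,0,0,0,0,1,0,0,1,0,1,0,1,0,0,0,0,0,0,0,0,1,0,0,1,0,1,0,1,1]
Step 7: insert fo at [19, 36] -> counters=[0,1,0,0,1,0,0,0,0,1,0,0,0,0,0,1,0,0,1,1,1,0,1,0,0,0,0,0,0,0,0,1,0,0,1,0,2,0,1,1]
Step 8: insert zn at [0, 9] -> counters=[1,1,0,0,1,0,0,0,0,2,0,0,0,0,0,1,0,0,1,1,1,0,1,0,0,0,0,0,0,0,0,1,0,0,1,0,2,0,1,1]
Step 9: insert bai at [22, 39] -> counters=[1,1,0,0,1,0,0,0,0,2,0,0,0,0,0,1,0,0,1,1,1,0,2,0,0,0,0,0,0,0,0,1,0,0,1,0,2,0,1,2]
Step 10: insert jtx at [26, 37] -> counters=[1,1,0,0,1,0,0,0,0,2,0,0,0,0,0,1,0,0,1,1,1,0,2,0,0,0,1,0,0,0,0,1,0,0,1,0,2,1,1,2]
Step 11: insert qaq at [24, 34] -> counters=[1,1,0,0,1,0,0,0,0,2,0,0,0,0,0,1,0,0,1,1,1,0,2,0,1,0,1,0,0,0,0,1,0,0,2,0,2,1,1,2]
Step 12: insert f at [16, 34] -> counters=[1,1,0,0,1,0,0,0,0,2,0,0,0,0,0,1,1,0,1,1,1,0,2,0,1,0,1,0,0,0,0,1,0,0,3,0,2,1,1,2]
Step 13: insert ob at [9, 31] -> counters=[1,1,0,0,1,0,0,0,0,3,0,0,0,0,0,1,1,0,1,1,1,0,2,0,1,0,1,0,0,0,0,2,0,0,3,0,2,1,1,2]
Step 14: delete ph at [20, 39] -> counters=[1,1,0,0,1,0,0,0,0,3,0,0,0,0,0,1,1,0,1,1,0,0,2,0,1,0,1,0,0,0,0,2,0,0,3,0,2,1,1,1]
Step 15: insert zn at [0, 9] -> counters=[2,1,0,0,1,0,0,0,0,4,0,0,0,0,0,1,1,0,1,1,0,0,2,0,1,0,1,0,0,0,0,2,0,0,3,0,2,1,1,1]
Step 16: insert qx at [34, 36] -> counters=[2,1,0,0,1,0,0,0,0,4,0,0,0,0,0,1,1,0,1,1,0,0,2,0,1,0,1,0,0,0,0,2,0,0,4,0,3,1,1,1]
Final counters=[2,1,0,0,1,0,0,0,0,4,0,0,0,0,0,1,1,0,1,1,0,0,2,0,1,0,1,0,0,0,0,2,0,0,4,0,3,1,1,1] -> 17 nonzero

Answer: 17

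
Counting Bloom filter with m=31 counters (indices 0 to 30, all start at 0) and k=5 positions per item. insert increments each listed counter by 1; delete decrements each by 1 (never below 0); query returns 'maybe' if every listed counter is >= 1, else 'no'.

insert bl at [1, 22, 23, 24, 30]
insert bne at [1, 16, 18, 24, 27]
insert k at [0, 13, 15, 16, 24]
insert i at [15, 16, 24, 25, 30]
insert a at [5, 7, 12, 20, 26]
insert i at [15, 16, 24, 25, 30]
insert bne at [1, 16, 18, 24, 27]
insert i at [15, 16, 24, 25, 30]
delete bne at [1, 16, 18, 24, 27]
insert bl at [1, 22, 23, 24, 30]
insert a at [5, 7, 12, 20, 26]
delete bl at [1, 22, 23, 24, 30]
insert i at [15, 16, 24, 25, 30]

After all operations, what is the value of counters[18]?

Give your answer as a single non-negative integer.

Answer: 1

Derivation:
Step 1: insert bl at [1, 22, 23, 24, 30] -> counters=[0,1,0,0,0,0,0,0,0,0,0,0,0,0,0,0,0,0,0,0,0,0,1,1,1,0,0,0,0,0,1]
Step 2: insert bne at [1, 16, 18, 24, 27] -> counters=[0,2,0,0,0,0,0,0,0,0,0,0,0,0,0,0,1,0,1,0,0,0,1,1,2,0,0,1,0,0,1]
Step 3: insert k at [0, 13, 15, 16, 24] -> counters=[1,2,0,0,0,0,0,0,0,0,0,0,0,1,0,1,2,0,1,0,0,0,1,1,3,0,0,1,0,0,1]
Step 4: insert i at [15, 16, 24, 25, 30] -> counters=[1,2,0,0,0,0,0,0,0,0,0,0,0,1,0,2,3,0,1,0,0,0,1,1,4,1,0,1,0,0,2]
Step 5: insert a at [5, 7, 12, 20, 26] -> counters=[1,2,0,0,0,1,0,1,0,0,0,0,1,1,0,2,3,0,1,0,1,0,1,1,4,1,1,1,0,0,2]
Step 6: insert i at [15, 16, 24, 25, 30] -> counters=[1,2,0,0,0,1,0,1,0,0,0,0,1,1,0,3,4,0,1,0,1,0,1,1,5,2,1,1,0,0,3]
Step 7: insert bne at [1, 16, 18, 24, 27] -> counters=[1,3,0,0,0,1,0,1,0,0,0,0,1,1,0,3,5,0,2,0,1,0,1,1,6,2,1,2,0,0,3]
Step 8: insert i at [15, 16, 24, 25, 30] -> counters=[1,3,0,0,0,1,0,1,0,0,0,0,1,1,0,4,6,0,2,0,1,0,1,1,7,3,1,2,0,0,4]
Step 9: delete bne at [1, 16, 18, 24, 27] -> counters=[1,2,0,0,0,1,0,1,0,0,0,0,1,1,0,4,5,0,1,0,1,0,1,1,6,3,1,1,0,0,4]
Step 10: insert bl at [1, 22, 23, 24, 30] -> counters=[1,3,0,0,0,1,0,1,0,0,0,0,1,1,0,4,5,0,1,0,1,0,2,2,7,3,1,1,0,0,5]
Step 11: insert a at [5, 7, 12, 20, 26] -> counters=[1,3,0,0,0,2,0,2,0,0,0,0,2,1,0,4,5,0,1,0,2,0,2,2,7,3,2,1,0,0,5]
Step 12: delete bl at [1, 22, 23, 24, 30] -> counters=[1,2,0,0,0,2,0,2,0,0,0,0,2,1,0,4,5,0,1,0,2,0,1,1,6,3,2,1,0,0,4]
Step 13: insert i at [15, 16, 24, 25, 30] -> counters=[1,2,0,0,0,2,0,2,0,0,0,0,2,1,0,5,6,0,1,0,2,0,1,1,7,4,2,1,0,0,5]
Final counters=[1,2,0,0,0,2,0,2,0,0,0,0,2,1,0,5,6,0,1,0,2,0,1,1,7,4,2,1,0,0,5] -> counters[18]=1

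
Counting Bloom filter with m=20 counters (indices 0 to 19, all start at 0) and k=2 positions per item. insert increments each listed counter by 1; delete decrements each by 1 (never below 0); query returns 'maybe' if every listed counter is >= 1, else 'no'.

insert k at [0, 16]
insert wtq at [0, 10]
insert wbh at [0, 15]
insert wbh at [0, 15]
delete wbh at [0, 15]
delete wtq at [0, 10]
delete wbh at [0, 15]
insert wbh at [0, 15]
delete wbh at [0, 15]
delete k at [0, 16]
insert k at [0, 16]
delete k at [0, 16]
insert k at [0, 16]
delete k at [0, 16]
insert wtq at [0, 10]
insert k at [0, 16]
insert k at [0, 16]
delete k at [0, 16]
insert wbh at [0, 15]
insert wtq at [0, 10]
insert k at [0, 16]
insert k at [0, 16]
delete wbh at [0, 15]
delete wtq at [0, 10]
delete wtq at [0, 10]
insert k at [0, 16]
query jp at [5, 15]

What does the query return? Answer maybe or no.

Step 1: insert k at [0, 16] -> counters=[1,0,0,0,0,0,0,0,0,0,0,0,0,0,0,0,1,0,0,0]
Step 2: insert wtq at [0, 10] -> counters=[2,0,0,0,0,0,0,0,0,0,1,0,0,0,0,0,1,0,0,0]
Step 3: insert wbh at [0, 15] -> counters=[3,0,0,0,0,0,0,0,0,0,1,0,0,0,0,1,1,0,0,0]
Step 4: insert wbh at [0, 15] -> counters=[4,0,0,0,0,0,0,0,0,0,1,0,0,0,0,2,1,0,0,0]
Step 5: delete wbh at [0, 15] -> counters=[3,0,0,0,0,0,0,0,0,0,1,0,0,0,0,1,1,0,0,0]
Step 6: delete wtq at [0, 10] -> counters=[2,0,0,0,0,0,0,0,0,0,0,0,0,0,0,1,1,0,0,0]
Step 7: delete wbh at [0, 15] -> counters=[1,0,0,0,0,0,0,0,0,0,0,0,0,0,0,0,1,0,0,0]
Step 8: insert wbh at [0, 15] -> counters=[2,0,0,0,0,0,0,0,0,0,0,0,0,0,0,1,1,0,0,0]
Step 9: delete wbh at [0, 15] -> counters=[1,0,0,0,0,0,0,0,0,0,0,0,0,0,0,0,1,0,0,0]
Step 10: delete k at [0, 16] -> counters=[0,0,0,0,0,0,0,0,0,0,0,0,0,0,0,0,0,0,0,0]
Step 11: insert k at [0, 16] -> counters=[1,0,0,0,0,0,0,0,0,0,0,0,0,0,0,0,1,0,0,0]
Step 12: delete k at [0, 16] -> counters=[0,0,0,0,0,0,0,0,0,0,0,0,0,0,0,0,0,0,0,0]
Step 13: insert k at [0, 16] -> counters=[1,0,0,0,0,0,0,0,0,0,0,0,0,0,0,0,1,0,0,0]
Step 14: delete k at [0, 16] -> counters=[0,0,0,0,0,0,0,0,0,0,0,0,0,0,0,0,0,0,0,0]
Step 15: insert wtq at [0, 10] -> counters=[1,0,0,0,0,0,0,0,0,0,1,0,0,0,0,0,0,0,0,0]
Step 16: insert k at [0, 16] -> counters=[2,0,0,0,0,0,0,0,0,0,1,0,0,0,0,0,1,0,0,0]
Step 17: insert k at [0, 16] -> counters=[3,0,0,0,0,0,0,0,0,0,1,0,0,0,0,0,2,0,0,0]
Step 18: delete k at [0, 16] -> counters=[2,0,0,0,0,0,0,0,0,0,1,0,0,0,0,0,1,0,0,0]
Step 19: insert wbh at [0, 15] -> counters=[3,0,0,0,0,0,0,0,0,0,1,0,0,0,0,1,1,0,0,0]
Step 20: insert wtq at [0, 10] -> counters=[4,0,0,0,0,0,0,0,0,0,2,0,0,0,0,1,1,0,0,0]
Step 21: insert k at [0, 16] -> counters=[5,0,0,0,0,0,0,0,0,0,2,0,0,0,0,1,2,0,0,0]
Step 22: insert k at [0, 16] -> counters=[6,0,0,0,0,0,0,0,0,0,2,0,0,0,0,1,3,0,0,0]
Step 23: delete wbh at [0, 15] -> counters=[5,0,0,0,0,0,0,0,0,0,2,0,0,0,0,0,3,0,0,0]
Step 24: delete wtq at [0, 10] -> counters=[4,0,0,0,0,0,0,0,0,0,1,0,0,0,0,0,3,0,0,0]
Step 25: delete wtq at [0, 10] -> counters=[3,0,0,0,0,0,0,0,0,0,0,0,0,0,0,0,3,0,0,0]
Step 26: insert k at [0, 16] -> counters=[4,0,0,0,0,0,0,0,0,0,0,0,0,0,0,0,4,0,0,0]
Query jp: check counters[5]=0 counters[15]=0 -> no

Answer: no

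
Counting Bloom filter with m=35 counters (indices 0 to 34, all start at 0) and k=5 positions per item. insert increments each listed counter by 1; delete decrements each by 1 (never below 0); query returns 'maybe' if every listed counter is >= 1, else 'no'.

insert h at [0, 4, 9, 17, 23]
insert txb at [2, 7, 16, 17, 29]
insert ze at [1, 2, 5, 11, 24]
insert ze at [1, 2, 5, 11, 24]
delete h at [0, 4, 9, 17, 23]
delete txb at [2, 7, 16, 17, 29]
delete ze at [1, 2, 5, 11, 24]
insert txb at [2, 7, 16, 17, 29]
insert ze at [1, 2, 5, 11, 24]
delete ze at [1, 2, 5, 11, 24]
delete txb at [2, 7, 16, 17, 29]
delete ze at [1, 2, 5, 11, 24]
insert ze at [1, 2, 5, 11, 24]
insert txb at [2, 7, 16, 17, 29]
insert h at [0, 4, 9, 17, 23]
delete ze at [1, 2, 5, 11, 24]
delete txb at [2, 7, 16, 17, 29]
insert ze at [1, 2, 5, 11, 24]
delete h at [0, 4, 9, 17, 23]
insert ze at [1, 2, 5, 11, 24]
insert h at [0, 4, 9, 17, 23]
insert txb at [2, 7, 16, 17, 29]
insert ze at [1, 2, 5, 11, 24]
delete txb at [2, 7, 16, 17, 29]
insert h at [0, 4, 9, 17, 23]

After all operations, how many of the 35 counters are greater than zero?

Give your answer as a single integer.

Answer: 10

Derivation:
Step 1: insert h at [0, 4, 9, 17, 23] -> counters=[1,0,0,0,1,0,0,0,0,1,0,0,0,0,0,0,0,1,0,0,0,0,0,1,0,0,0,0,0,0,0,0,0,0,0]
Step 2: insert txb at [2, 7, 16, 17, 29] -> counters=[1,0,1,0,1,0,0,1,0,1,0,0,0,0,0,0,1,2,0,0,0,0,0,1,0,0,0,0,0,1,0,0,0,0,0]
Step 3: insert ze at [1, 2, 5, 11, 24] -> counters=[1,1,2,0,1,1,0,1,0,1,0,1,0,0,0,0,1,2,0,0,0,0,0,1,1,0,0,0,0,1,0,0,0,0,0]
Step 4: insert ze at [1, 2, 5, 11, 24] -> counters=[1,2,3,0,1,2,0,1,0,1,0,2,0,0,0,0,1,2,0,0,0,0,0,1,2,0,0,0,0,1,0,0,0,0,0]
Step 5: delete h at [0, 4, 9, 17, 23] -> counters=[0,2,3,0,0,2,0,1,0,0,0,2,0,0,0,0,1,1,0,0,0,0,0,0,2,0,0,0,0,1,0,0,0,0,0]
Step 6: delete txb at [2, 7, 16, 17, 29] -> counters=[0,2,2,0,0,2,0,0,0,0,0,2,0,0,0,0,0,0,0,0,0,0,0,0,2,0,0,0,0,0,0,0,0,0,0]
Step 7: delete ze at [1, 2, 5, 11, 24] -> counters=[0,1,1,0,0,1,0,0,0,0,0,1,0,0,0,0,0,0,0,0,0,0,0,0,1,0,0,0,0,0,0,0,0,0,0]
Step 8: insert txb at [2, 7, 16, 17, 29] -> counters=[0,1,2,0,0,1,0,1,0,0,0,1,0,0,0,0,1,1,0,0,0,0,0,0,1,0,0,0,0,1,0,0,0,0,0]
Step 9: insert ze at [1, 2, 5, 11, 24] -> counters=[0,2,3,0,0,2,0,1,0,0,0,2,0,0,0,0,1,1,0,0,0,0,0,0,2,0,0,0,0,1,0,0,0,0,0]
Step 10: delete ze at [1, 2, 5, 11, 24] -> counters=[0,1,2,0,0,1,0,1,0,0,0,1,0,0,0,0,1,1,0,0,0,0,0,0,1,0,0,0,0,1,0,0,0,0,0]
Step 11: delete txb at [2, 7, 16, 17, 29] -> counters=[0,1,1,0,0,1,0,0,0,0,0,1,0,0,0,0,0,0,0,0,0,0,0,0,1,0,0,0,0,0,0,0,0,0,0]
Step 12: delete ze at [1, 2, 5, 11, 24] -> counters=[0,0,0,0,0,0,0,0,0,0,0,0,0,0,0,0,0,0,0,0,0,0,0,0,0,0,0,0,0,0,0,0,0,0,0]
Step 13: insert ze at [1, 2, 5, 11, 24] -> counters=[0,1,1,0,0,1,0,0,0,0,0,1,0,0,0,0,0,0,0,0,0,0,0,0,1,0,0,0,0,0,0,0,0,0,0]
Step 14: insert txb at [2, 7, 16, 17, 29] -> counters=[0,1,2,0,0,1,0,1,0,0,0,1,0,0,0,0,1,1,0,0,0,0,0,0,1,0,0,0,0,1,0,0,0,0,0]
Step 15: insert h at [0, 4, 9, 17, 23] -> counters=[1,1,2,0,1,1,0,1,0,1,0,1,0,0,0,0,1,2,0,0,0,0,0,1,1,0,0,0,0,1,0,0,0,0,0]
Step 16: delete ze at [1, 2, 5, 11, 24] -> counters=[1,0,1,0,1,0,0,1,0,1,0,0,0,0,0,0,1,2,0,0,0,0,0,1,0,0,0,0,0,1,0,0,0,0,0]
Step 17: delete txb at [2, 7, 16, 17, 29] -> counters=[1,0,0,0,1,0,0,0,0,1,0,0,0,0,0,0,0,1,0,0,0,0,0,1,0,0,0,0,0,0,0,0,0,0,0]
Step 18: insert ze at [1, 2, 5, 11, 24] -> counters=[1,1,1,0,1,1,0,0,0,1,0,1,0,0,0,0,0,1,0,0,0,0,0,1,1,0,0,0,0,0,0,0,0,0,0]
Step 19: delete h at [0, 4, 9, 17, 23] -> counters=[0,1,1,0,0,1,0,0,0,0,0,1,0,0,0,0,0,0,0,0,0,0,0,0,1,0,0,0,0,0,0,0,0,0,0]
Step 20: insert ze at [1, 2, 5, 11, 24] -> counters=[0,2,2,0,0,2,0,0,0,0,0,2,0,0,0,0,0,0,0,0,0,0,0,0,2,0,0,0,0,0,0,0,0,0,0]
Step 21: insert h at [0, 4, 9, 17, 23] -> counters=[1,2,2,0,1,2,0,0,0,1,0,2,0,0,0,0,0,1,0,0,0,0,0,1,2,0,0,0,0,0,0,0,0,0,0]
Step 22: insert txb at [2, 7, 16, 17, 29] -> counters=[1,2,3,0,1,2,0,1,0,1,0,2,0,0,0,0,1,2,0,0,0,0,0,1,2,0,0,0,0,1,0,0,0,0,0]
Step 23: insert ze at [1, 2, 5, 11, 24] -> counters=[1,3,4,0,1,3,0,1,0,1,0,3,0,0,0,0,1,2,0,0,0,0,0,1,3,0,0,0,0,1,0,0,0,0,0]
Step 24: delete txb at [2, 7, 16, 17, 29] -> counters=[1,3,3,0,1,3,0,0,0,1,0,3,0,0,0,0,0,1,0,0,0,0,0,1,3,0,0,0,0,0,0,0,0,0,0]
Step 25: insert h at [0, 4, 9, 17, 23] -> counters=[2,3,3,0,2,3,0,0,0,2,0,3,0,0,0,0,0,2,0,0,0,0,0,2,3,0,0,0,0,0,0,0,0,0,0]
Final counters=[2,3,3,0,2,3,0,0,0,2,0,3,0,0,0,0,0,2,0,0,0,0,0,2,3,0,0,0,0,0,0,0,0,0,0] -> 10 nonzero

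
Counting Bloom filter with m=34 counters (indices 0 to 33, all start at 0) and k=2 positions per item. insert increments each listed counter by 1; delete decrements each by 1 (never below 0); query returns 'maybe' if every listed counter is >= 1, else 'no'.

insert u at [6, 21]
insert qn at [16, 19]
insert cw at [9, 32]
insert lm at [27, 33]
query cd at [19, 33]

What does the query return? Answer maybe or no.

Step 1: insert u at [6, 21] -> counters=[0,0,0,0,0,0,1,0,0,0,0,0,0,0,0,0,0,0,0,0,0,1,0,0,0,0,0,0,0,0,0,0,0,0]
Step 2: insert qn at [16, 19] -> counters=[0,0,0,0,0,0,1,0,0,0,0,0,0,0,0,0,1,0,0,1,0,1,0,0,0,0,0,0,0,0,0,0,0,0]
Step 3: insert cw at [9, 32] -> counters=[0,0,0,0,0,0,1,0,0,1,0,0,0,0,0,0,1,0,0,1,0,1,0,0,0,0,0,0,0,0,0,0,1,0]
Step 4: insert lm at [27, 33] -> counters=[0,0,0,0,0,0,1,0,0,1,0,0,0,0,0,0,1,0,0,1,0,1,0,0,0,0,0,1,0,0,0,0,1,1]
Query cd: check counters[19]=1 counters[33]=1 -> maybe

Answer: maybe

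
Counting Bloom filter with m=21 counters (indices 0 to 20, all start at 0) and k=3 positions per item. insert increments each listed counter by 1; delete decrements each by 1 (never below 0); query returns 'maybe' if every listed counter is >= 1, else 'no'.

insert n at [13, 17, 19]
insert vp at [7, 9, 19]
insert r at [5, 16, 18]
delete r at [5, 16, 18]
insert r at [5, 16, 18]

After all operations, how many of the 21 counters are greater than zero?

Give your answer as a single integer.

Answer: 8

Derivation:
Step 1: insert n at [13, 17, 19] -> counters=[0,0,0,0,0,0,0,0,0,0,0,0,0,1,0,0,0,1,0,1,0]
Step 2: insert vp at [7, 9, 19] -> counters=[0,0,0,0,0,0,0,1,0,1,0,0,0,1,0,0,0,1,0,2,0]
Step 3: insert r at [5, 16, 18] -> counters=[0,0,0,0,0,1,0,1,0,1,0,0,0,1,0,0,1,1,1,2,0]
Step 4: delete r at [5, 16, 18] -> counters=[0,0,0,0,0,0,0,1,0,1,0,0,0,1,0,0,0,1,0,2,0]
Step 5: insert r at [5, 16, 18] -> counters=[0,0,0,0,0,1,0,1,0,1,0,0,0,1,0,0,1,1,1,2,0]
Final counters=[0,0,0,0,0,1,0,1,0,1,0,0,0,1,0,0,1,1,1,2,0] -> 8 nonzero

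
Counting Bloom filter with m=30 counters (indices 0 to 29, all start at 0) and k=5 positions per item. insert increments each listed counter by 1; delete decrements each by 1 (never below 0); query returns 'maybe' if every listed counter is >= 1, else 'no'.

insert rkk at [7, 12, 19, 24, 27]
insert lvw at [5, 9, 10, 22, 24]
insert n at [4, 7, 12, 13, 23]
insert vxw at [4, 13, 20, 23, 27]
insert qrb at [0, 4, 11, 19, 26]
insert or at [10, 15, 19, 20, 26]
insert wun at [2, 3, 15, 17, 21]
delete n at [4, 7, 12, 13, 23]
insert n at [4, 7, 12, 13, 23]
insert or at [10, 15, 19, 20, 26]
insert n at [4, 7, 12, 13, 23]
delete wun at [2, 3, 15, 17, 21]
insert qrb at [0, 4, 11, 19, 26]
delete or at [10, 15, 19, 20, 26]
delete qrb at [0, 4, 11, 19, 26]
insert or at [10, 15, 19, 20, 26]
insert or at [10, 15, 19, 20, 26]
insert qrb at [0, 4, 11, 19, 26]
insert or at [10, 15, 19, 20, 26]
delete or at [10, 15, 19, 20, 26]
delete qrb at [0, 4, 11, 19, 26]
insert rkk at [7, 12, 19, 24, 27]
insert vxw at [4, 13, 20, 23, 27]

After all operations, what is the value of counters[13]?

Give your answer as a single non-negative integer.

Answer: 4

Derivation:
Step 1: insert rkk at [7, 12, 19, 24, 27] -> counters=[0,0,0,0,0,0,0,1,0,0,0,0,1,0,0,0,0,0,0,1,0,0,0,0,1,0,0,1,0,0]
Step 2: insert lvw at [5, 9, 10, 22, 24] -> counters=[0,0,0,0,0,1,0,1,0,1,1,0,1,0,0,0,0,0,0,1,0,0,1,0,2,0,0,1,0,0]
Step 3: insert n at [4, 7, 12, 13, 23] -> counters=[0,0,0,0,1,1,0,2,0,1,1,0,2,1,0,0,0,0,0,1,0,0,1,1,2,0,0,1,0,0]
Step 4: insert vxw at [4, 13, 20, 23, 27] -> counters=[0,0,0,0,2,1,0,2,0,1,1,0,2,2,0,0,0,0,0,1,1,0,1,2,2,0,0,2,0,0]
Step 5: insert qrb at [0, 4, 11, 19, 26] -> counters=[1,0,0,0,3,1,0,2,0,1,1,1,2,2,0,0,0,0,0,2,1,0,1,2,2,0,1,2,0,0]
Step 6: insert or at [10, 15, 19, 20, 26] -> counters=[1,0,0,0,3,1,0,2,0,1,2,1,2,2,0,1,0,0,0,3,2,0,1,2,2,0,2,2,0,0]
Step 7: insert wun at [2, 3, 15, 17, 21] -> counters=[1,0,1,1,3,1,0,2,0,1,2,1,2,2,0,2,0,1,0,3,2,1,1,2,2,0,2,2,0,0]
Step 8: delete n at [4, 7, 12, 13, 23] -> counters=[1,0,1,1,2,1,0,1,0,1,2,1,1,1,0,2,0,1,0,3,2,1,1,1,2,0,2,2,0,0]
Step 9: insert n at [4, 7, 12, 13, 23] -> counters=[1,0,1,1,3,1,0,2,0,1,2,1,2,2,0,2,0,1,0,3,2,1,1,2,2,0,2,2,0,0]
Step 10: insert or at [10, 15, 19, 20, 26] -> counters=[1,0,1,1,3,1,0,2,0,1,3,1,2,2,0,3,0,1,0,4,3,1,1,2,2,0,3,2,0,0]
Step 11: insert n at [4, 7, 12, 13, 23] -> counters=[1,0,1,1,4,1,0,3,0,1,3,1,3,3,0,3,0,1,0,4,3,1,1,3,2,0,3,2,0,0]
Step 12: delete wun at [2, 3, 15, 17, 21] -> counters=[1,0,0,0,4,1,0,3,0,1,3,1,3,3,0,2,0,0,0,4,3,0,1,3,2,0,3,2,0,0]
Step 13: insert qrb at [0, 4, 11, 19, 26] -> counters=[2,0,0,0,5,1,0,3,0,1,3,2,3,3,0,2,0,0,0,5,3,0,1,3,2,0,4,2,0,0]
Step 14: delete or at [10, 15, 19, 20, 26] -> counters=[2,0,0,0,5,1,0,3,0,1,2,2,3,3,0,1,0,0,0,4,2,0,1,3,2,0,3,2,0,0]
Step 15: delete qrb at [0, 4, 11, 19, 26] -> counters=[1,0,0,0,4,1,0,3,0,1,2,1,3,3,0,1,0,0,0,3,2,0,1,3,2,0,2,2,0,0]
Step 16: insert or at [10, 15, 19, 20, 26] -> counters=[1,0,0,0,4,1,0,3,0,1,3,1,3,3,0,2,0,0,0,4,3,0,1,3,2,0,3,2,0,0]
Step 17: insert or at [10, 15, 19, 20, 26] -> counters=[1,0,0,0,4,1,0,3,0,1,4,1,3,3,0,3,0,0,0,5,4,0,1,3,2,0,4,2,0,0]
Step 18: insert qrb at [0, 4, 11, 19, 26] -> counters=[2,0,0,0,5,1,0,3,0,1,4,2,3,3,0,3,0,0,0,6,4,0,1,3,2,0,5,2,0,0]
Step 19: insert or at [10, 15, 19, 20, 26] -> counters=[2,0,0,0,5,1,0,3,0,1,5,2,3,3,0,4,0,0,0,7,5,0,1,3,2,0,6,2,0,0]
Step 20: delete or at [10, 15, 19, 20, 26] -> counters=[2,0,0,0,5,1,0,3,0,1,4,2,3,3,0,3,0,0,0,6,4,0,1,3,2,0,5,2,0,0]
Step 21: delete qrb at [0, 4, 11, 19, 26] -> counters=[1,0,0,0,4,1,0,3,0,1,4,1,3,3,0,3,0,0,0,5,4,0,1,3,2,0,4,2,0,0]
Step 22: insert rkk at [7, 12, 19, 24, 27] -> counters=[1,0,0,0,4,1,0,4,0,1,4,1,4,3,0,3,0,0,0,6,4,0,1,3,3,0,4,3,0,0]
Step 23: insert vxw at [4, 13, 20, 23, 27] -> counters=[1,0,0,0,5,1,0,4,0,1,4,1,4,4,0,3,0,0,0,6,5,0,1,4,3,0,4,4,0,0]
Final counters=[1,0,0,0,5,1,0,4,0,1,4,1,4,4,0,3,0,0,0,6,5,0,1,4,3,0,4,4,0,0] -> counters[13]=4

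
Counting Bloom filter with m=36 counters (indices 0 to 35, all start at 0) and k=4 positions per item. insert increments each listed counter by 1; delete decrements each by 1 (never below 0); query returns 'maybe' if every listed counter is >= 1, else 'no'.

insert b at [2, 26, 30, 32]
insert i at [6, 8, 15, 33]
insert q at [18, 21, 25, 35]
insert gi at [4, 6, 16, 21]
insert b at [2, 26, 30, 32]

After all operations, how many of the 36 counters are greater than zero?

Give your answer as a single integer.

Step 1: insert b at [2, 26, 30, 32] -> counters=[0,0,1,0,0,0,0,0,0,0,0,0,0,0,0,0,0,0,0,0,0,0,0,0,0,0,1,0,0,0,1,0,1,0,0,0]
Step 2: insert i at [6, 8, 15, 33] -> counters=[0,0,1,0,0,0,1,0,1,0,0,0,0,0,0,1,0,0,0,0,0,0,0,0,0,0,1,0,0,0,1,0,1,1,0,0]
Step 3: insert q at [18, 21, 25, 35] -> counters=[0,0,1,0,0,0,1,0,1,0,0,0,0,0,0,1,0,0,1,0,0,1,0,0,0,1,1,0,0,0,1,0,1,1,0,1]
Step 4: insert gi at [4, 6, 16, 21] -> counters=[0,0,1,0,1,0,2,0,1,0,0,0,0,0,0,1,1,0,1,0,0,2,0,0,0,1,1,0,0,0,1,0,1,1,0,1]
Step 5: insert b at [2, 26, 30, 32] -> counters=[0,0,2,0,1,0,2,0,1,0,0,0,0,0,0,1,1,0,1,0,0,2,0,0,0,1,2,0,0,0,2,0,2,1,0,1]
Final counters=[0,0,2,0,1,0,2,0,1,0,0,0,0,0,0,1,1,0,1,0,0,2,0,0,0,1,2,0,0,0,2,0,2,1,0,1] -> 14 nonzero

Answer: 14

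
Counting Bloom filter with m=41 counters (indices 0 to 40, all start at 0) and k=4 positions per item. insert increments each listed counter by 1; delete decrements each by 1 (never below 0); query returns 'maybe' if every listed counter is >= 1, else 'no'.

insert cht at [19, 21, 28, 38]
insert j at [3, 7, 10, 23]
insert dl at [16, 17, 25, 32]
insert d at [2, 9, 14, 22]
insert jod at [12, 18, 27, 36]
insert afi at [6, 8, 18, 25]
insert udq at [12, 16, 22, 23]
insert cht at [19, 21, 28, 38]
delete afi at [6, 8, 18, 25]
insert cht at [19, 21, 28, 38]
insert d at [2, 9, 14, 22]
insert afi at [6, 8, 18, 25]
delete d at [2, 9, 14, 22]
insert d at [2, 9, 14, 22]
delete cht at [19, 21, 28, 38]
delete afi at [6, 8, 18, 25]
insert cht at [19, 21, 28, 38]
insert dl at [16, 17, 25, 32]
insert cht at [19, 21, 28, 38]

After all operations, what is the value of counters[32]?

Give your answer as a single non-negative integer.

Step 1: insert cht at [19, 21, 28, 38] -> counters=[0,0,0,0,0,0,0,0,0,0,0,0,0,0,0,0,0,0,0,1,0,1,0,0,0,0,0,0,1,0,0,0,0,0,0,0,0,0,1,0,0]
Step 2: insert j at [3, 7, 10, 23] -> counters=[0,0,0,1,0,0,0,1,0,0,1,0,0,0,0,0,0,0,0,1,0,1,0,1,0,0,0,0,1,0,0,0,0,0,0,0,0,0,1,0,0]
Step 3: insert dl at [16, 17, 25, 32] -> counters=[0,0,0,1,0,0,0,1,0,0,1,0,0,0,0,0,1,1,0,1,0,1,0,1,0,1,0,0,1,0,0,0,1,0,0,0,0,0,1,0,0]
Step 4: insert d at [2, 9, 14, 22] -> counters=[0,0,1,1,0,0,0,1,0,1,1,0,0,0,1,0,1,1,0,1,0,1,1,1,0,1,0,0,1,0,0,0,1,0,0,0,0,0,1,0,0]
Step 5: insert jod at [12, 18, 27, 36] -> counters=[0,0,1,1,0,0,0,1,0,1,1,0,1,0,1,0,1,1,1,1,0,1,1,1,0,1,0,1,1,0,0,0,1,0,0,0,1,0,1,0,0]
Step 6: insert afi at [6, 8, 18, 25] -> counters=[0,0,1,1,0,0,1,1,1,1,1,0,1,0,1,0,1,1,2,1,0,1,1,1,0,2,0,1,1,0,0,0,1,0,0,0,1,0,1,0,0]
Step 7: insert udq at [12, 16, 22, 23] -> counters=[0,0,1,1,0,0,1,1,1,1,1,0,2,0,1,0,2,1,2,1,0,1,2,2,0,2,0,1,1,0,0,0,1,0,0,0,1,0,1,0,0]
Step 8: insert cht at [19, 21, 28, 38] -> counters=[0,0,1,1,0,0,1,1,1,1,1,0,2,0,1,0,2,1,2,2,0,2,2,2,0,2,0,1,2,0,0,0,1,0,0,0,1,0,2,0,0]
Step 9: delete afi at [6, 8, 18, 25] -> counters=[0,0,1,1,0,0,0,1,0,1,1,0,2,0,1,0,2,1,1,2,0,2,2,2,0,1,0,1,2,0,0,0,1,0,0,0,1,0,2,0,0]
Step 10: insert cht at [19, 21, 28, 38] -> counters=[0,0,1,1,0,0,0,1,0,1,1,0,2,0,1,0,2,1,1,3,0,3,2,2,0,1,0,1,3,0,0,0,1,0,0,0,1,0,3,0,0]
Step 11: insert d at [2, 9, 14, 22] -> counters=[0,0,2,1,0,0,0,1,0,2,1,0,2,0,2,0,2,1,1,3,0,3,3,2,0,1,0,1,3,0,0,0,1,0,0,0,1,0,3,0,0]
Step 12: insert afi at [6, 8, 18, 25] -> counters=[0,0,2,1,0,0,1,1,1,2,1,0,2,0,2,0,2,1,2,3,0,3,3,2,0,2,0,1,3,0,0,0,1,0,0,0,1,0,3,0,0]
Step 13: delete d at [2, 9, 14, 22] -> counters=[0,0,1,1,0,0,1,1,1,1,1,0,2,0,1,0,2,1,2,3,0,3,2,2,0,2,0,1,3,0,0,0,1,0,0,0,1,0,3,0,0]
Step 14: insert d at [2, 9, 14, 22] -> counters=[0,0,2,1,0,0,1,1,1,2,1,0,2,0,2,0,2,1,2,3,0,3,3,2,0,2,0,1,3,0,0,0,1,0,0,0,1,0,3,0,0]
Step 15: delete cht at [19, 21, 28, 38] -> counters=[0,0,2,1,0,0,1,1,1,2,1,0,2,0,2,0,2,1,2,2,0,2,3,2,0,2,0,1,2,0,0,0,1,0,0,0,1,0,2,0,0]
Step 16: delete afi at [6, 8, 18, 25] -> counters=[0,0,2,1,0,0,0,1,0,2,1,0,2,0,2,0,2,1,1,2,0,2,3,2,0,1,0,1,2,0,0,0,1,0,0,0,1,0,2,0,0]
Step 17: insert cht at [19, 21, 28, 38] -> counters=[0,0,2,1,0,0,0,1,0,2,1,0,2,0,2,0,2,1,1,3,0,3,3,2,0,1,0,1,3,0,0,0,1,0,0,0,1,0,3,0,0]
Step 18: insert dl at [16, 17, 25, 32] -> counters=[0,0,2,1,0,0,0,1,0,2,1,0,2,0,2,0,3,2,1,3,0,3,3,2,0,2,0,1,3,0,0,0,2,0,0,0,1,0,3,0,0]
Step 19: insert cht at [19, 21, 28, 38] -> counters=[0,0,2,1,0,0,0,1,0,2,1,0,2,0,2,0,3,2,1,4,0,4,3,2,0,2,0,1,4,0,0,0,2,0,0,0,1,0,4,0,0]
Final counters=[0,0,2,1,0,0,0,1,0,2,1,0,2,0,2,0,3,2,1,4,0,4,3,2,0,2,0,1,4,0,0,0,2,0,0,0,1,0,4,0,0] -> counters[32]=2

Answer: 2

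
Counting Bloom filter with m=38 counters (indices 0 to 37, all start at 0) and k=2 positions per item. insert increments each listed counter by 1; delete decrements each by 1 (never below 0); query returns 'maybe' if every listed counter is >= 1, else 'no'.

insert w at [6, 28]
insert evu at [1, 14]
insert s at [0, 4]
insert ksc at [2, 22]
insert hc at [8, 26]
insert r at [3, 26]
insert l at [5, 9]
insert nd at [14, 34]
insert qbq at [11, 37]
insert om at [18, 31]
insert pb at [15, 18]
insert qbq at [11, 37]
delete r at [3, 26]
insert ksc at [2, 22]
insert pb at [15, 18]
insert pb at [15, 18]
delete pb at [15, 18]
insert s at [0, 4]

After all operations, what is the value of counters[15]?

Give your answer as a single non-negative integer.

Answer: 2

Derivation:
Step 1: insert w at [6, 28] -> counters=[0,0,0,0,0,0,1,0,0,0,0,0,0,0,0,0,0,0,0,0,0,0,0,0,0,0,0,0,1,0,0,0,0,0,0,0,0,0]
Step 2: insert evu at [1, 14] -> counters=[0,1,0,0,0,0,1,0,0,0,0,0,0,0,1,0,0,0,0,0,0,0,0,0,0,0,0,0,1,0,0,0,0,0,0,0,0,0]
Step 3: insert s at [0, 4] -> counters=[1,1,0,0,1,0,1,0,0,0,0,0,0,0,1,0,0,0,0,0,0,0,0,0,0,0,0,0,1,0,0,0,0,0,0,0,0,0]
Step 4: insert ksc at [2, 22] -> counters=[1,1,1,0,1,0,1,0,0,0,0,0,0,0,1,0,0,0,0,0,0,0,1,0,0,0,0,0,1,0,0,0,0,0,0,0,0,0]
Step 5: insert hc at [8, 26] -> counters=[1,1,1,0,1,0,1,0,1,0,0,0,0,0,1,0,0,0,0,0,0,0,1,0,0,0,1,0,1,0,0,0,0,0,0,0,0,0]
Step 6: insert r at [3, 26] -> counters=[1,1,1,1,1,0,1,0,1,0,0,0,0,0,1,0,0,0,0,0,0,0,1,0,0,0,2,0,1,0,0,0,0,0,0,0,0,0]
Step 7: insert l at [5, 9] -> counters=[1,1,1,1,1,1,1,0,1,1,0,0,0,0,1,0,0,0,0,0,0,0,1,0,0,0,2,0,1,0,0,0,0,0,0,0,0,0]
Step 8: insert nd at [14, 34] -> counters=[1,1,1,1,1,1,1,0,1,1,0,0,0,0,2,0,0,0,0,0,0,0,1,0,0,0,2,0,1,0,0,0,0,0,1,0,0,0]
Step 9: insert qbq at [11, 37] -> counters=[1,1,1,1,1,1,1,0,1,1,0,1,0,0,2,0,0,0,0,0,0,0,1,0,0,0,2,0,1,0,0,0,0,0,1,0,0,1]
Step 10: insert om at [18, 31] -> counters=[1,1,1,1,1,1,1,0,1,1,0,1,0,0,2,0,0,0,1,0,0,0,1,0,0,0,2,0,1,0,0,1,0,0,1,0,0,1]
Step 11: insert pb at [15, 18] -> counters=[1,1,1,1,1,1,1,0,1,1,0,1,0,0,2,1,0,0,2,0,0,0,1,0,0,0,2,0,1,0,0,1,0,0,1,0,0,1]
Step 12: insert qbq at [11, 37] -> counters=[1,1,1,1,1,1,1,0,1,1,0,2,0,0,2,1,0,0,2,0,0,0,1,0,0,0,2,0,1,0,0,1,0,0,1,0,0,2]
Step 13: delete r at [3, 26] -> counters=[1,1,1,0,1,1,1,0,1,1,0,2,0,0,2,1,0,0,2,0,0,0,1,0,0,0,1,0,1,0,0,1,0,0,1,0,0,2]
Step 14: insert ksc at [2, 22] -> counters=[1,1,2,0,1,1,1,0,1,1,0,2,0,0,2,1,0,0,2,0,0,0,2,0,0,0,1,0,1,0,0,1,0,0,1,0,0,2]
Step 15: insert pb at [15, 18] -> counters=[1,1,2,0,1,1,1,0,1,1,0,2,0,0,2,2,0,0,3,0,0,0,2,0,0,0,1,0,1,0,0,1,0,0,1,0,0,2]
Step 16: insert pb at [15, 18] -> counters=[1,1,2,0,1,1,1,0,1,1,0,2,0,0,2,3,0,0,4,0,0,0,2,0,0,0,1,0,1,0,0,1,0,0,1,0,0,2]
Step 17: delete pb at [15, 18] -> counters=[1,1,2,0,1,1,1,0,1,1,0,2,0,0,2,2,0,0,3,0,0,0,2,0,0,0,1,0,1,0,0,1,0,0,1,0,0,2]
Step 18: insert s at [0, 4] -> counters=[2,1,2,0,2,1,1,0,1,1,0,2,0,0,2,2,0,0,3,0,0,0,2,0,0,0,1,0,1,0,0,1,0,0,1,0,0,2]
Final counters=[2,1,2,0,2,1,1,0,1,1,0,2,0,0,2,2,0,0,3,0,0,0,2,0,0,0,1,0,1,0,0,1,0,0,1,0,0,2] -> counters[15]=2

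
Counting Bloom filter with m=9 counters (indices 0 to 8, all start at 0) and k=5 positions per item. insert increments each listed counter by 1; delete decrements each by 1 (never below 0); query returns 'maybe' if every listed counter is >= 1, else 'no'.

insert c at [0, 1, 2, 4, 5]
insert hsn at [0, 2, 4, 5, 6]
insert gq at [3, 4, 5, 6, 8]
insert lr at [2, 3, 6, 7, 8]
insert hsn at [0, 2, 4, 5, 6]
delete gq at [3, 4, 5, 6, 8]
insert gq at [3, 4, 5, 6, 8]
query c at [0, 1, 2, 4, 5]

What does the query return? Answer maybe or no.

Step 1: insert c at [0, 1, 2, 4, 5] -> counters=[1,1,1,0,1,1,0,0,0]
Step 2: insert hsn at [0, 2, 4, 5, 6] -> counters=[2,1,2,0,2,2,1,0,0]
Step 3: insert gq at [3, 4, 5, 6, 8] -> counters=[2,1,2,1,3,3,2,0,1]
Step 4: insert lr at [2, 3, 6, 7, 8] -> counters=[2,1,3,2,3,3,3,1,2]
Step 5: insert hsn at [0, 2, 4, 5, 6] -> counters=[3,1,4,2,4,4,4,1,2]
Step 6: delete gq at [3, 4, 5, 6, 8] -> counters=[3,1,4,1,3,3,3,1,1]
Step 7: insert gq at [3, 4, 5, 6, 8] -> counters=[3,1,4,2,4,4,4,1,2]
Query c: check counters[0]=3 counters[1]=1 counters[2]=4 counters[4]=4 counters[5]=4 -> maybe

Answer: maybe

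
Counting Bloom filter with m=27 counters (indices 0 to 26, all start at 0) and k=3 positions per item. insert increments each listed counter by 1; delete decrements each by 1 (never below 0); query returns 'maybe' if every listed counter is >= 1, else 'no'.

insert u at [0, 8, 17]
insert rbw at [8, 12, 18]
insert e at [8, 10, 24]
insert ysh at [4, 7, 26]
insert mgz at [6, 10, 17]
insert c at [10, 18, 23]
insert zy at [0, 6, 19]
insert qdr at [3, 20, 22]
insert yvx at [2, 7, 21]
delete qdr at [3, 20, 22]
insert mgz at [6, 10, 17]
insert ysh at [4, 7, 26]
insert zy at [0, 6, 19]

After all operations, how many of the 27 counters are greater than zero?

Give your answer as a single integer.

Step 1: insert u at [0, 8, 17] -> counters=[1,0,0,0,0,0,0,0,1,0,0,0,0,0,0,0,0,1,0,0,0,0,0,0,0,0,0]
Step 2: insert rbw at [8, 12, 18] -> counters=[1,0,0,0,0,0,0,0,2,0,0,0,1,0,0,0,0,1,1,0,0,0,0,0,0,0,0]
Step 3: insert e at [8, 10, 24] -> counters=[1,0,0,0,0,0,0,0,3,0,1,0,1,0,0,0,0,1,1,0,0,0,0,0,1,0,0]
Step 4: insert ysh at [4, 7, 26] -> counters=[1,0,0,0,1,0,0,1,3,0,1,0,1,0,0,0,0,1,1,0,0,0,0,0,1,0,1]
Step 5: insert mgz at [6, 10, 17] -> counters=[1,0,0,0,1,0,1,1,3,0,2,0,1,0,0,0,0,2,1,0,0,0,0,0,1,0,1]
Step 6: insert c at [10, 18, 23] -> counters=[1,0,0,0,1,0,1,1,3,0,3,0,1,0,0,0,0,2,2,0,0,0,0,1,1,0,1]
Step 7: insert zy at [0, 6, 19] -> counters=[2,0,0,0,1,0,2,1,3,0,3,0,1,0,0,0,0,2,2,1,0,0,0,1,1,0,1]
Step 8: insert qdr at [3, 20, 22] -> counters=[2,0,0,1,1,0,2,1,3,0,3,0,1,0,0,0,0,2,2,1,1,0,1,1,1,0,1]
Step 9: insert yvx at [2, 7, 21] -> counters=[2,0,1,1,1,0,2,2,3,0,3,0,1,0,0,0,0,2,2,1,1,1,1,1,1,0,1]
Step 10: delete qdr at [3, 20, 22] -> counters=[2,0,1,0,1,0,2,2,3,0,3,0,1,0,0,0,0,2,2,1,0,1,0,1,1,0,1]
Step 11: insert mgz at [6, 10, 17] -> counters=[2,0,1,0,1,0,3,2,3,0,4,0,1,0,0,0,0,3,2,1,0,1,0,1,1,0,1]
Step 12: insert ysh at [4, 7, 26] -> counters=[2,0,1,0,2,0,3,3,3,0,4,0,1,0,0,0,0,3,2,1,0,1,0,1,1,0,2]
Step 13: insert zy at [0, 6, 19] -> counters=[3,0,1,0,2,0,4,3,3,0,4,0,1,0,0,0,0,3,2,2,0,1,0,1,1,0,2]
Final counters=[3,0,1,0,2,0,4,3,3,0,4,0,1,0,0,0,0,3,2,2,0,1,0,1,1,0,2] -> 15 nonzero

Answer: 15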